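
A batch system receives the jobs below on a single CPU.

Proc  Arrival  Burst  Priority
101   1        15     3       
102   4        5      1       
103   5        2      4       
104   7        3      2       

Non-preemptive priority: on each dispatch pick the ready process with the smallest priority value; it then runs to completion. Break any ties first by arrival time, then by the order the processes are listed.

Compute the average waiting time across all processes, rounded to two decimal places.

11.25

Timeline: | idle 0-1 | 101 1-16 | 102 16-21 | 104 21-24 | 103 24-26 |
Completion: 101=16  102=21  103=26  104=24
Turnaround (C−A): 101=15  102=17  103=21  104=17
Waiting times: 101=0, 102=12, 103=19, 104=14
Average waiting = (0+12+19+14) / 4 = 45/4 = 11.25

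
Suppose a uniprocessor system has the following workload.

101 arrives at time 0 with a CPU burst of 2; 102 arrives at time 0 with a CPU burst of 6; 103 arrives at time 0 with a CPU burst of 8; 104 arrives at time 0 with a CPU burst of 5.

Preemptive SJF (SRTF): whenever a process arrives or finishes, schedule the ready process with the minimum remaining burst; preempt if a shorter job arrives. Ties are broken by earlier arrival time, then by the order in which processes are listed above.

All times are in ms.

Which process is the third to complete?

Gantt: | 101 0-2 | 104 2-7 | 102 7-13 | 103 13-21 |
Completion: 101=2  102=13  103=21  104=7
Turnaround (C−A): 101=2  102=13  103=21  104=7
Finish order: 101 → 104 → 102 → 103

102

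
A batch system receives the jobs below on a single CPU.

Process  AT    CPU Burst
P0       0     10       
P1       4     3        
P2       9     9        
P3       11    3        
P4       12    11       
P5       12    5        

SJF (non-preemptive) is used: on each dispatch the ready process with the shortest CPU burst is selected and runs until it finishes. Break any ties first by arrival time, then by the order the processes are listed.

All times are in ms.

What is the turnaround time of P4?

29

Schedule: | P0 0-10 | P1 10-13 | P3 13-16 | P5 16-21 | P2 21-30 | P4 30-41 |
Completion: P0=10  P1=13  P2=30  P3=16  P4=41  P5=21
Turnaround (C−A): P0=10  P1=9  P2=21  P3=5  P4=29  P5=9
Turnaround(P4) = completion − arrival = 41 − 12 = 29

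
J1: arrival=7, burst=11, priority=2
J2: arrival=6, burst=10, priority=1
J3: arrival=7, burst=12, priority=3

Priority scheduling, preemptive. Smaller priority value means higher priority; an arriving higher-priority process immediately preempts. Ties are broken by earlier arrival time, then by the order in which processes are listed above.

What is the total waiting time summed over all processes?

29

Schedule: | idle 0-6 | J2 6-16 | J1 16-27 | J3 27-39 |
Completion: J1=27  J2=16  J3=39
Turnaround (C−A): J1=20  J2=10  J3=32
Waiting = turnaround − burst: J1=9, J2=0, J3=20
Total waiting = 9 + 0 + 20 = 29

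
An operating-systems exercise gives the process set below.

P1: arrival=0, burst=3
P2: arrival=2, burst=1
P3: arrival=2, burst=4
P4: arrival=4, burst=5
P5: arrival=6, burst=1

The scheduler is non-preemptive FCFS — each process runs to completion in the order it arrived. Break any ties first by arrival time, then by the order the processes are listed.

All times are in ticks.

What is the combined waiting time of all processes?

14

Schedule: | P1 0-3 | P2 3-4 | P3 4-8 | P4 8-13 | P5 13-14 |
Completion: P1=3  P2=4  P3=8  P4=13  P5=14
Turnaround (C−A): P1=3  P2=2  P3=6  P4=9  P5=8
Waiting = turnaround − burst: P1=0, P2=1, P3=2, P4=4, P5=7
Total waiting = 0 + 1 + 2 + 4 + 7 = 14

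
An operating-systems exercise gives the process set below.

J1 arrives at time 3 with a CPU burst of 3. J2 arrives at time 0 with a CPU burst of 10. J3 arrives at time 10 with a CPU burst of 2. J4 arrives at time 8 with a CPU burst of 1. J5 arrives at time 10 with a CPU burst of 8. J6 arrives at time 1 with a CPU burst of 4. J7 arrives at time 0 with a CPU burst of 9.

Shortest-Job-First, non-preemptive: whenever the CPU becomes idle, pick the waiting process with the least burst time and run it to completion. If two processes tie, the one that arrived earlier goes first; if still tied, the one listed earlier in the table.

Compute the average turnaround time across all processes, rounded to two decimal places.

13.86

Timeline: | J7 0-9 | J4 9-10 | J3 10-12 | J1 12-15 | J6 15-19 | J5 19-27 | J2 27-37 |
Completion: J1=15  J2=37  J3=12  J4=10  J5=27  J6=19  J7=9
Turnaround times: J1=12, J2=37, J3=2, J4=2, J5=17, J6=18, J7=9
Average turnaround = (12+37+2+2+17+18+9) / 7 = 97/7 = 13.86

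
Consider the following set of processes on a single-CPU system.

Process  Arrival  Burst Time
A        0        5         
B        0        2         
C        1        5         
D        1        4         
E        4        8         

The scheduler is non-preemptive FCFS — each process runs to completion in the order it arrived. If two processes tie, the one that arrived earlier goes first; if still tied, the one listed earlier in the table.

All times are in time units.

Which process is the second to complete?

B

Timeline: | A 0-5 | B 5-7 | C 7-12 | D 12-16 | E 16-24 |
Completion: A=5  B=7  C=12  D=16  E=24
Turnaround (C−A): A=5  B=7  C=11  D=15  E=20
Finish order: A → B → C → D → E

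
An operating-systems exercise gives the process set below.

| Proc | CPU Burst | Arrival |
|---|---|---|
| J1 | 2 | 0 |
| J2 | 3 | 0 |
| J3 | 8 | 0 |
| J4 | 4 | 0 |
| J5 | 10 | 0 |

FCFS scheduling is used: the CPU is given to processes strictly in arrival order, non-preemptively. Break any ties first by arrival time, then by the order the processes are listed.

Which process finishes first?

J1

Schedule: | J1 0-2 | J2 2-5 | J3 5-13 | J4 13-17 | J5 17-27 |
Completion: J1=2  J2=5  J3=13  J4=17  J5=27
Finish order: J1 → J2 → J3 → J4 → J5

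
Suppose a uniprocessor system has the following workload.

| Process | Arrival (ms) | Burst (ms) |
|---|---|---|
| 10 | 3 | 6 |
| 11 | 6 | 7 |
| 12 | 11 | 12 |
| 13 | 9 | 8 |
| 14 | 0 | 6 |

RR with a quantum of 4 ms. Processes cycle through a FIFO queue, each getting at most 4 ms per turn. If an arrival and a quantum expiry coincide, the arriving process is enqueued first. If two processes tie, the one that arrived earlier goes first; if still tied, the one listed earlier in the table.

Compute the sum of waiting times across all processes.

55

Gantt: | 14 0-4 | 10 4-8 | 14 8-10 | 11 10-14 | 10 14-16 | 13 16-20 | 12 20-24 | 11 24-27 | 13 27-31 | 12 31-39 |
Completion: 10=16  11=27  12=39  13=31  14=10
Turnaround (C−A): 10=13  11=21  12=28  13=22  14=10
Waiting = turnaround − burst: 10=7, 11=14, 12=16, 13=14, 14=4
Total waiting = 7 + 14 + 16 + 14 + 4 = 55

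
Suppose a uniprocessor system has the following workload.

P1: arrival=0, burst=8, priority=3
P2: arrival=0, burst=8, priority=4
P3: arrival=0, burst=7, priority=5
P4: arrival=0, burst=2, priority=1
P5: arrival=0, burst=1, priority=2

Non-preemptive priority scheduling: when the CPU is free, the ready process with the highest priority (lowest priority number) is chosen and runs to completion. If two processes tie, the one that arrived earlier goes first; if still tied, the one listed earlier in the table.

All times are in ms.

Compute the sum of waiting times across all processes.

Schedule: | P4 0-2 | P5 2-3 | P1 3-11 | P2 11-19 | P3 19-26 |
Completion: P1=11  P2=19  P3=26  P4=2  P5=3
Waiting = turnaround − burst: P1=3, P2=11, P3=19, P4=0, P5=2
Total waiting = 3 + 11 + 19 + 0 + 2 = 35

35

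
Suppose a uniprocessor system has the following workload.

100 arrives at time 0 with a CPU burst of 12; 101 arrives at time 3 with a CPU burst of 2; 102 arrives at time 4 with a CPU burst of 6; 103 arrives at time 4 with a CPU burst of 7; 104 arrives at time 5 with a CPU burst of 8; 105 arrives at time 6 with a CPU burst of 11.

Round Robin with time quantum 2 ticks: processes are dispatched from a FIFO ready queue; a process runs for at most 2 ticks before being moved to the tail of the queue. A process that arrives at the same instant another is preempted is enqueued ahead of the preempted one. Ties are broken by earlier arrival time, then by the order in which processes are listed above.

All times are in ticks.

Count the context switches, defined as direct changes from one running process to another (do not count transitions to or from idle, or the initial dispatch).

Timeline: | 100 0-4 | 101 4-6 | 102 6-8 | 103 8-10 | 100 10-12 | 104 12-14 | 105 14-16 | 102 16-18 | 103 18-20 | 100 20-22 | 104 22-24 | 105 24-26 | 102 26-28 | 103 28-30 | 100 30-32 | 104 32-34 | 105 34-36 | 103 36-37 | 100 37-39 | 104 39-41 | 105 41-46 |
Completion: 100=39  101=6  102=28  103=37  104=41  105=46
Turnaround (C−A): 100=39  101=3  102=24  103=33  104=36  105=40

20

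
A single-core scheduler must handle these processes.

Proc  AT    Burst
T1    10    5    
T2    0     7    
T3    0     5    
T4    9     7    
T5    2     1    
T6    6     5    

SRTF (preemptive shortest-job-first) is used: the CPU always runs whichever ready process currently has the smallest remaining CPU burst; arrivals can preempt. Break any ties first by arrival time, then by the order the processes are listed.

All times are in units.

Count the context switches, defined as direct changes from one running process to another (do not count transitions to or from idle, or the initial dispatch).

Schedule: | T3 0-2 | T5 2-3 | T3 3-6 | T6 6-11 | T1 11-16 | T2 16-23 | T4 23-30 |
Completion: T1=16  T2=23  T3=6  T4=30  T5=3  T6=11

6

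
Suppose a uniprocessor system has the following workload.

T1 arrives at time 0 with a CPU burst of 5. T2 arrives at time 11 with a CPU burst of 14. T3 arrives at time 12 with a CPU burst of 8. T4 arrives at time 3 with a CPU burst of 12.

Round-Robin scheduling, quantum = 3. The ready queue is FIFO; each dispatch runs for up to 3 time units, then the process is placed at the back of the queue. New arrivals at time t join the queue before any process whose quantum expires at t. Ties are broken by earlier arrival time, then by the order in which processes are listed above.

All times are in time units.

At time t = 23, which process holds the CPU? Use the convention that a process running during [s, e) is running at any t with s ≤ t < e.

Schedule: | T1 0-3 | T4 3-6 | T1 6-8 | T4 8-11 | T2 11-14 | T4 14-17 | T3 17-20 | T2 20-23 | T4 23-26 | T3 26-29 | T2 29-32 | T3 32-34 | T2 34-39 |
Completion: T1=8  T2=39  T3=34  T4=26
Turnaround (C−A): T1=8  T2=28  T3=22  T4=23

T4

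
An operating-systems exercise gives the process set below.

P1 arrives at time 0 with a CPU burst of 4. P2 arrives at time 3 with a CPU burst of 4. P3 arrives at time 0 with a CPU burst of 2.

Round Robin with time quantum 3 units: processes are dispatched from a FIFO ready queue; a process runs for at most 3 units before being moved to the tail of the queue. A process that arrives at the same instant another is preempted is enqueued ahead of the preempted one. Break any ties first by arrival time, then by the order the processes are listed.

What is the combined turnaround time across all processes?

Schedule: | P1 0-3 | P3 3-5 | P2 5-8 | P1 8-9 | P2 9-10 |
Completion: P1=9  P2=10  P3=5
Turnaround = completion − arrival: P1=9, P2=7, P3=5
Total turnaround = 9 + 7 + 5 = 21

21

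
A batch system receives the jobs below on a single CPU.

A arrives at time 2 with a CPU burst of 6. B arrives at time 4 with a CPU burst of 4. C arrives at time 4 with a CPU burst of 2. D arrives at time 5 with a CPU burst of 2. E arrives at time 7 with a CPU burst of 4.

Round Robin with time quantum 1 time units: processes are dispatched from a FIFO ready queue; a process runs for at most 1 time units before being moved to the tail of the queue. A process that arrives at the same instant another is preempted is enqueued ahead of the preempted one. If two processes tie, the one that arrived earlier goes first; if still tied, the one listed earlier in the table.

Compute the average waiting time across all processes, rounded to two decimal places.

7.80

Timeline: | idle 0-2 | A 2-4 | B 4-5 | C 5-6 | A 6-7 | D 7-8 | B 8-9 | C 9-10 | E 10-11 | A 11-12 | D 12-13 | B 13-14 | E 14-15 | A 15-16 | B 16-17 | E 17-18 | A 18-19 | E 19-20 |
Completion: A=19  B=17  C=10  D=13  E=20
Turnaround (C−A): A=17  B=13  C=6  D=8  E=13
Waiting times: A=11, B=9, C=4, D=6, E=9
Average waiting = (11+9+4+6+9) / 5 = 39/5 = 7.80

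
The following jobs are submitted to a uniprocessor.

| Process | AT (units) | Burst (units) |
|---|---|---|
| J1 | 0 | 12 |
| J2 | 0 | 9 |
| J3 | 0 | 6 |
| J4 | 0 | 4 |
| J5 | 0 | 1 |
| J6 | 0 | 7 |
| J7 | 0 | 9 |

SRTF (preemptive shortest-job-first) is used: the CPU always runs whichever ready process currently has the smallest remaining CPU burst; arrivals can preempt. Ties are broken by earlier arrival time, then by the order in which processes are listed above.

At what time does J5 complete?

1

Gantt: | J5 0-1 | J4 1-5 | J3 5-11 | J6 11-18 | J2 18-27 | J7 27-36 | J1 36-48 |
Completion: J1=48  J2=27  J3=11  J4=5  J5=1  J6=18  J7=36
Turnaround (C−A): J1=48  J2=27  J3=11  J4=5  J5=1  J6=18  J7=36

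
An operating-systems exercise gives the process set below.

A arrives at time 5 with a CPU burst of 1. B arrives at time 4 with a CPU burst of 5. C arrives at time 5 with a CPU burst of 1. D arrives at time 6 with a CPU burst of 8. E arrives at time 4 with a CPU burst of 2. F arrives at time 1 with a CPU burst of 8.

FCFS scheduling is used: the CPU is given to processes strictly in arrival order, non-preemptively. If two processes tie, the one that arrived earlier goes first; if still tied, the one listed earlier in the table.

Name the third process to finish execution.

E

Schedule: | idle 0-1 | F 1-9 | B 9-14 | E 14-16 | A 16-17 | C 17-18 | D 18-26 |
Completion: A=17  B=14  C=18  D=26  E=16  F=9
Finish order: F → B → E → A → C → D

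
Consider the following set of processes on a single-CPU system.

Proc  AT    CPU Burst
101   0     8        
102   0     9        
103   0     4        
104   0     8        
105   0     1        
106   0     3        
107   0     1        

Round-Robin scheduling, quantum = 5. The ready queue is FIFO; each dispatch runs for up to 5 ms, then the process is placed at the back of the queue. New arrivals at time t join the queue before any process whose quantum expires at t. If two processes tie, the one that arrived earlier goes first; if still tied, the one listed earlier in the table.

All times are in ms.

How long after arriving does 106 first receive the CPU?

20

Gantt: | 101 0-5 | 102 5-10 | 103 10-14 | 104 14-19 | 105 19-20 | 106 20-23 | 107 23-24 | 101 24-27 | 102 27-31 | 104 31-34 |
Completion: 101=27  102=31  103=14  104=34  105=20  106=23  107=24
Response(106) = first start − arrival = 20 − 0 = 20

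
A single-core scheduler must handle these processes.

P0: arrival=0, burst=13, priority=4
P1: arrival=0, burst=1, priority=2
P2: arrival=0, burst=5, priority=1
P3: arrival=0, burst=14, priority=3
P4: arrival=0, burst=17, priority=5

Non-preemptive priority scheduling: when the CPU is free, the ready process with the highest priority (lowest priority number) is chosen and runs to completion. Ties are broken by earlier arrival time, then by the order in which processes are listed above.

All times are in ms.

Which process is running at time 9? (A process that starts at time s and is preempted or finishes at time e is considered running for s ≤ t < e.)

P3

Timeline: | P2 0-5 | P1 5-6 | P3 6-20 | P0 20-33 | P4 33-50 |
Completion: P0=33  P1=6  P2=5  P3=20  P4=50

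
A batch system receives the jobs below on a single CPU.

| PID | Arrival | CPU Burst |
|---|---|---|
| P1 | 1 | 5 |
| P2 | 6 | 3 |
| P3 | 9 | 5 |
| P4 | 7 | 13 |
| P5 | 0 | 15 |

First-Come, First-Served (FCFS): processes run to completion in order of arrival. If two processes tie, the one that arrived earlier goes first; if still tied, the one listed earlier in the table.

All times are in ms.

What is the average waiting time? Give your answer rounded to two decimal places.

14.20

Schedule: | P5 0-15 | P1 15-20 | P2 20-23 | P4 23-36 | P3 36-41 |
Completion: P1=20  P2=23  P3=41  P4=36  P5=15
Waiting times: P1=14, P2=14, P3=27, P4=16, P5=0
Average waiting = (14+14+27+16+0) / 5 = 71/5 = 14.20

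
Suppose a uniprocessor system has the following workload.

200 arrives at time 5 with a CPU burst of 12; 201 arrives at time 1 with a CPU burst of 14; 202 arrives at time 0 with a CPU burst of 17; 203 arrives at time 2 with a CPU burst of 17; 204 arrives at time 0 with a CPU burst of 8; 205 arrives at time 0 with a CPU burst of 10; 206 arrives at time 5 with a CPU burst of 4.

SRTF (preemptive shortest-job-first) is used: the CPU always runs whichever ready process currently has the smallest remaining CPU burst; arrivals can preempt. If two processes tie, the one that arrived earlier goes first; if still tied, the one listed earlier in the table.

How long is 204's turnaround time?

8

Schedule: | 204 0-8 | 206 8-12 | 205 12-22 | 200 22-34 | 201 34-48 | 202 48-65 | 203 65-82 |
Completion: 200=34  201=48  202=65  203=82  204=8  205=22  206=12
Turnaround(204) = completion − arrival = 8 − 0 = 8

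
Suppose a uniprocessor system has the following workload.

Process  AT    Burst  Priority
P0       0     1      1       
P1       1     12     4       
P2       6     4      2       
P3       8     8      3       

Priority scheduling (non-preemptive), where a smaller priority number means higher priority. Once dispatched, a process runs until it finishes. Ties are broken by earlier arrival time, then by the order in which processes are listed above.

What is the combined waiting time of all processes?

16

Schedule: | P0 0-1 | P1 1-13 | P2 13-17 | P3 17-25 |
Completion: P0=1  P1=13  P2=17  P3=25
Turnaround (C−A): P0=1  P1=12  P2=11  P3=17
Waiting = turnaround − burst: P0=0, P1=0, P2=7, P3=9
Total waiting = 0 + 0 + 7 + 9 = 16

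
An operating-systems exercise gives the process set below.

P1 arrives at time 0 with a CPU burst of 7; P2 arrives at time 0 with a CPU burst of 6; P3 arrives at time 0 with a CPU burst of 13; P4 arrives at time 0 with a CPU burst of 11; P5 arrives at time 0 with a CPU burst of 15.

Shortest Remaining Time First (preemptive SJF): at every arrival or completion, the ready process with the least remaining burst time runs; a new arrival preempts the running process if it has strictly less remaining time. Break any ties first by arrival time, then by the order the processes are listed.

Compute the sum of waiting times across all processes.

Gantt: | P2 0-6 | P1 6-13 | P4 13-24 | P3 24-37 | P5 37-52 |
Completion: P1=13  P2=6  P3=37  P4=24  P5=52
Turnaround (C−A): P1=13  P2=6  P3=37  P4=24  P5=52
Waiting = turnaround − burst: P1=6, P2=0, P3=24, P4=13, P5=37
Total waiting = 6 + 0 + 24 + 13 + 37 = 80

80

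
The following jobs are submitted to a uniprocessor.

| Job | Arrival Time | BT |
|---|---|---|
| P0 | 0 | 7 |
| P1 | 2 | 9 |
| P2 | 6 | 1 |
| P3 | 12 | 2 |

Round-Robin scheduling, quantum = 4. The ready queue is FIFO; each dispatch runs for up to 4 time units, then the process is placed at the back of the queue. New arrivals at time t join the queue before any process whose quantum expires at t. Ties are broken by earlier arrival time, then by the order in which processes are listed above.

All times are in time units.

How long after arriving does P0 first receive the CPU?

Timeline: | P0 0-4 | P1 4-8 | P0 8-11 | P2 11-12 | P1 12-16 | P3 16-18 | P1 18-19 |
Completion: P0=11  P1=19  P2=12  P3=18
Turnaround (C−A): P0=11  P1=17  P2=6  P3=6
Response(P0) = first start − arrival = 0 − 0 = 0

0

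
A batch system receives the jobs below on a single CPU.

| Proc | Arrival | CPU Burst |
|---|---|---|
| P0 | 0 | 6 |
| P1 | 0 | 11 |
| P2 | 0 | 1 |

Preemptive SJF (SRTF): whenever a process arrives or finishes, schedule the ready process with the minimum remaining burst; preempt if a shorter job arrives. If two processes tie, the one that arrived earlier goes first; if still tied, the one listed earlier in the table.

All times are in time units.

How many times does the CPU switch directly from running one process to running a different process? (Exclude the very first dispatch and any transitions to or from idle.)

2

Timeline: | P2 0-1 | P0 1-7 | P1 7-18 |
Completion: P0=7  P1=18  P2=1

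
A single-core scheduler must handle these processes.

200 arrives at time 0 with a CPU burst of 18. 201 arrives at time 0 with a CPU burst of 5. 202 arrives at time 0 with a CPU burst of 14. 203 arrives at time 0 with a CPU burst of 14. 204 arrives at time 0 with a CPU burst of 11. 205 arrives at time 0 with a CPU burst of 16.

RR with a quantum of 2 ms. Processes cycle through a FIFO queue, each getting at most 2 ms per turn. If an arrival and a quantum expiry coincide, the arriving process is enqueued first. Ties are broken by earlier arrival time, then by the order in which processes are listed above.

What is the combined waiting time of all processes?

303

Gantt: | 200 0-2 | 201 2-4 | 202 4-6 | 203 6-8 | 204 8-10 | 205 10-12 | 200 12-14 | 201 14-16 | 202 16-18 | 203 18-20 | 204 20-22 | 205 22-24 | 200 24-26 | 201 26-27 | 202 27-29 | 203 29-31 | 204 31-33 | 205 33-35 | 200 35-37 | 202 37-39 | 203 39-41 | 204 41-43 | 205 43-45 | 200 45-47 | 202 47-49 | 203 49-51 | 204 51-53 | 205 53-55 | 200 55-57 | 202 57-59 | 203 59-61 | 204 61-62 | 205 62-64 | 200 64-66 | 202 66-68 | 203 68-70 | 205 70-72 | 200 72-74 | 205 74-76 | 200 76-78 |
Completion: 200=78  201=27  202=68  203=70  204=62  205=76
Waiting = turnaround − burst: 200=60, 201=22, 202=54, 203=56, 204=51, 205=60
Total waiting = 60 + 22 + 54 + 56 + 51 + 60 = 303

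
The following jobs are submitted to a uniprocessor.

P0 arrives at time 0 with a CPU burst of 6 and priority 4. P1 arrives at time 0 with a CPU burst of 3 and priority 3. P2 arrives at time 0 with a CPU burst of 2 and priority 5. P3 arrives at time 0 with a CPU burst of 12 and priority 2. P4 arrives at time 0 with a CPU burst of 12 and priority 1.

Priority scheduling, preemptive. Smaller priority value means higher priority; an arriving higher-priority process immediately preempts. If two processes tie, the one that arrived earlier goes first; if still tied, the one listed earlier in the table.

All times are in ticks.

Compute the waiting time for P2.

33

Gantt: | P4 0-12 | P3 12-24 | P1 24-27 | P0 27-33 | P2 33-35 |
Completion: P0=33  P1=27  P2=35  P3=24  P4=12
Turnaround (C−A): P0=33  P1=27  P2=35  P3=24  P4=12
Waiting(P2) = turnaround − burst = 35 − 2 = 33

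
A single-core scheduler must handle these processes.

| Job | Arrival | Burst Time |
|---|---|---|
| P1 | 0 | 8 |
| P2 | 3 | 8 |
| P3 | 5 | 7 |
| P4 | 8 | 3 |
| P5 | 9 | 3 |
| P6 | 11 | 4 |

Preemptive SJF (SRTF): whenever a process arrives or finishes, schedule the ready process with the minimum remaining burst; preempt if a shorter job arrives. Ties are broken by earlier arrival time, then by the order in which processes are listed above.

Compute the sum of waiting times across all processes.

Schedule: | P1 0-8 | P4 8-11 | P5 11-14 | P6 14-18 | P3 18-25 | P2 25-33 |
Completion: P1=8  P2=33  P3=25  P4=11  P5=14  P6=18
Waiting = turnaround − burst: P1=0, P2=22, P3=13, P4=0, P5=2, P6=3
Total waiting = 0 + 22 + 13 + 0 + 2 + 3 = 40

40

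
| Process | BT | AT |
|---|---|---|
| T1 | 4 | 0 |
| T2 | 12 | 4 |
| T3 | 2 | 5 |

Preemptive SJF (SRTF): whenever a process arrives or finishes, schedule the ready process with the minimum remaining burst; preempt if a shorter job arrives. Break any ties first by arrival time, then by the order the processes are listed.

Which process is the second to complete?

Timeline: | T1 0-4 | T2 4-5 | T3 5-7 | T2 7-18 |
Completion: T1=4  T2=18  T3=7
Turnaround (C−A): T1=4  T2=14  T3=2
Finish order: T1 → T3 → T2

T3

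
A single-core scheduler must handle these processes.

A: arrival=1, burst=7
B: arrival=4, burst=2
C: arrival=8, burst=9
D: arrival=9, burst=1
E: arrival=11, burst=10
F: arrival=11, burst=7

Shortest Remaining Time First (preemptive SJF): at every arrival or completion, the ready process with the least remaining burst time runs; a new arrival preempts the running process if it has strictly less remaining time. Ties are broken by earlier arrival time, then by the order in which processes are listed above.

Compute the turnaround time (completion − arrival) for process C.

19

Schedule: | idle 0-1 | A 1-4 | B 4-6 | A 6-10 | D 10-11 | F 11-18 | C 18-27 | E 27-37 |
Completion: A=10  B=6  C=27  D=11  E=37  F=18
Turnaround (C−A): A=9  B=2  C=19  D=2  E=26  F=7
Turnaround(C) = completion − arrival = 27 − 8 = 19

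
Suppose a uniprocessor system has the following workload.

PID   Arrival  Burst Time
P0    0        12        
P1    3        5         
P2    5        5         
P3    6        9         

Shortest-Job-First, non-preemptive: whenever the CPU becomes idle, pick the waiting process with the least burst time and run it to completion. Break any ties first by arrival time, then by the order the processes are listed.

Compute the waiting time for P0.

0

Timeline: | P0 0-12 | P1 12-17 | P2 17-22 | P3 22-31 |
Completion: P0=12  P1=17  P2=22  P3=31
Turnaround (C−A): P0=12  P1=14  P2=17  P3=25
Waiting(P0) = turnaround − burst = 12 − 12 = 0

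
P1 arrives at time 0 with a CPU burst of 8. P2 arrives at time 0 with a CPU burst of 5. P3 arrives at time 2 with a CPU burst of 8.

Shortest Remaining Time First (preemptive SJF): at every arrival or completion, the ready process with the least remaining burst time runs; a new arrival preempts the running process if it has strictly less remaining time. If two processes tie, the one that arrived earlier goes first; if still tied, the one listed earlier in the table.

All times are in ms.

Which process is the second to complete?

Schedule: | P2 0-5 | P1 5-13 | P3 13-21 |
Completion: P1=13  P2=5  P3=21
Finish order: P2 → P1 → P3

P1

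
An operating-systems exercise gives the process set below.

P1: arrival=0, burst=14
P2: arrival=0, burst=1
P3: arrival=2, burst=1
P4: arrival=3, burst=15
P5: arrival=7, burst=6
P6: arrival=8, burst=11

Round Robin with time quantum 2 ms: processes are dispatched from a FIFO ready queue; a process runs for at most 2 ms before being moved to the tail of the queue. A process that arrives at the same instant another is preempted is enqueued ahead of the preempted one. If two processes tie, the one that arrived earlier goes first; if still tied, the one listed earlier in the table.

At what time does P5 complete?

28

Gantt: | P1 0-2 | P2 2-3 | P3 3-4 | P1 4-6 | P4 6-8 | P1 8-10 | P5 10-12 | P6 12-14 | P4 14-16 | P1 16-18 | P5 18-20 | P6 20-22 | P4 22-24 | P1 24-26 | P5 26-28 | P6 28-30 | P4 30-32 | P1 32-34 | P6 34-36 | P4 36-38 | P1 38-40 | P6 40-42 | P4 42-44 | P6 44-45 | P4 45-48 |
Completion: P1=40  P2=3  P3=4  P4=48  P5=28  P6=45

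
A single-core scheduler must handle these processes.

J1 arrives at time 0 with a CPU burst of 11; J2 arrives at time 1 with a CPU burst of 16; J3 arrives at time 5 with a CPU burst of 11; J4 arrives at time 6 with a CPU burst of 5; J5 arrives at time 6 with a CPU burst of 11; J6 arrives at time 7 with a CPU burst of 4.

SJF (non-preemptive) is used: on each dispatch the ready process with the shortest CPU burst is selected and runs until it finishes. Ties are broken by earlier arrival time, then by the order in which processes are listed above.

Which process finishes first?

J1

Timeline: | J1 0-11 | J6 11-15 | J4 15-20 | J3 20-31 | J5 31-42 | J2 42-58 |
Completion: J1=11  J2=58  J3=31  J4=20  J5=42  J6=15
Turnaround (C−A): J1=11  J2=57  J3=26  J4=14  J5=36  J6=8
Finish order: J1 → J6 → J4 → J3 → J5 → J2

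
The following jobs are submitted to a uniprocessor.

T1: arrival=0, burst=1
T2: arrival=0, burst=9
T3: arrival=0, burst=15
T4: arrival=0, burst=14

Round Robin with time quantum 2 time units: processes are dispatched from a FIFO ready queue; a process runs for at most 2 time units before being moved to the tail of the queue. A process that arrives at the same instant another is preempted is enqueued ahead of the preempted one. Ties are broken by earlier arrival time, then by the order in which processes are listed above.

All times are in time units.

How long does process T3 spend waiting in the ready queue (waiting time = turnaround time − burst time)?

Timeline: | T1 0-1 | T2 1-3 | T3 3-5 | T4 5-7 | T2 7-9 | T3 9-11 | T4 11-13 | T2 13-15 | T3 15-17 | T4 17-19 | T2 19-21 | T3 21-23 | T4 23-25 | T2 25-26 | T3 26-28 | T4 28-30 | T3 30-32 | T4 32-34 | T3 34-36 | T4 36-38 | T3 38-39 |
Completion: T1=1  T2=26  T3=39  T4=38
Turnaround (C−A): T1=1  T2=26  T3=39  T4=38
Waiting(T3) = turnaround − burst = 39 − 15 = 24

24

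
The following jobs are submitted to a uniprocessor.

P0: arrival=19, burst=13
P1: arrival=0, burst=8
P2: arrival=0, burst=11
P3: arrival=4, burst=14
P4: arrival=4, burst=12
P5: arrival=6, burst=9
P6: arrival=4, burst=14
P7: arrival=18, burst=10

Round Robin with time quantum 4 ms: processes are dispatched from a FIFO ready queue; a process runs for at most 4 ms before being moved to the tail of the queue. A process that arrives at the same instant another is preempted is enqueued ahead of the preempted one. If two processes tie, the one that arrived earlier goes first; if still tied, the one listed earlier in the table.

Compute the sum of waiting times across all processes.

Timeline: | P1 0-4 | P2 4-8 | P3 8-12 | P4 12-16 | P6 16-20 | P1 20-24 | P5 24-28 | P2 28-32 | P3 32-36 | P4 36-40 | P7 40-44 | P0 44-48 | P6 48-52 | P5 52-56 | P2 56-59 | P3 59-63 | P4 63-67 | P7 67-71 | P0 71-75 | P6 75-79 | P5 79-80 | P3 80-82 | P7 82-84 | P0 84-88 | P6 88-90 | P0 90-91 |
Completion: P0=91  P1=24  P2=59  P3=82  P4=67  P5=80  P6=90  P7=84
Turnaround (C−A): P0=72  P1=24  P2=59  P3=78  P4=63  P5=74  P6=86  P7=66
Waiting = turnaround − burst: P0=59, P1=16, P2=48, P3=64, P4=51, P5=65, P6=72, P7=56
Total waiting = 59 + 16 + 48 + 64 + 51 + 65 + 72 + 56 = 431

431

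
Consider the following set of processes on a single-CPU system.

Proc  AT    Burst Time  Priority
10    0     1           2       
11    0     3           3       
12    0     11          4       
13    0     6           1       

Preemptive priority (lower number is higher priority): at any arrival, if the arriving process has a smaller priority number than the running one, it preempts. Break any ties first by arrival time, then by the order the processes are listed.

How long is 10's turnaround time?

Schedule: | 13 0-6 | 10 6-7 | 11 7-10 | 12 10-21 |
Completion: 10=7  11=10  12=21  13=6
Turnaround (C−A): 10=7  11=10  12=21  13=6
Turnaround(10) = completion − arrival = 7 − 0 = 7

7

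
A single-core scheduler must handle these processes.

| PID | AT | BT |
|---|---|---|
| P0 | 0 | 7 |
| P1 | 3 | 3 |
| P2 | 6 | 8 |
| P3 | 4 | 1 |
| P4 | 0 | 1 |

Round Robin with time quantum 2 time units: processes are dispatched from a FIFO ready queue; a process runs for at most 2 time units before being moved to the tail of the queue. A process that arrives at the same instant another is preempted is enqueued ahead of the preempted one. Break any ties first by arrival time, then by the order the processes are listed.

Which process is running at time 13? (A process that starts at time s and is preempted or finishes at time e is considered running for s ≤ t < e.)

P0

Timeline: | P0 0-2 | P4 2-3 | P0 3-5 | P1 5-7 | P3 7-8 | P0 8-10 | P2 10-12 | P1 12-13 | P0 13-14 | P2 14-20 |
Completion: P0=14  P1=13  P2=20  P3=8  P4=3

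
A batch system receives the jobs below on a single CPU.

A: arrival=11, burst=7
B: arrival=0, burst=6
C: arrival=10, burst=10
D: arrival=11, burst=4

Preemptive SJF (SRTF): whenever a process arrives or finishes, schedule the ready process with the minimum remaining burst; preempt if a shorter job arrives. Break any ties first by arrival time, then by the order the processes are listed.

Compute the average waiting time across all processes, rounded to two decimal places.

Gantt: | B 0-6 | idle 6-10 | C 10-11 | D 11-15 | A 15-22 | C 22-31 |
Completion: A=22  B=6  C=31  D=15
Waiting times: A=4, B=0, C=11, D=0
Average waiting = (4+0+11+0) / 4 = 15/4 = 3.75

3.75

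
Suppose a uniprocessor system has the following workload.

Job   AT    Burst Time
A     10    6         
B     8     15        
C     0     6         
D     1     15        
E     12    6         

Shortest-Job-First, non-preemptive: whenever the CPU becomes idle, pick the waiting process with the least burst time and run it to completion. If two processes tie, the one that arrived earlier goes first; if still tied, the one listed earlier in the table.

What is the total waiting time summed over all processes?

Gantt: | C 0-6 | D 6-21 | A 21-27 | E 27-33 | B 33-48 |
Completion: A=27  B=48  C=6  D=21  E=33
Waiting = turnaround − burst: A=11, B=25, C=0, D=5, E=15
Total waiting = 11 + 25 + 0 + 5 + 15 = 56

56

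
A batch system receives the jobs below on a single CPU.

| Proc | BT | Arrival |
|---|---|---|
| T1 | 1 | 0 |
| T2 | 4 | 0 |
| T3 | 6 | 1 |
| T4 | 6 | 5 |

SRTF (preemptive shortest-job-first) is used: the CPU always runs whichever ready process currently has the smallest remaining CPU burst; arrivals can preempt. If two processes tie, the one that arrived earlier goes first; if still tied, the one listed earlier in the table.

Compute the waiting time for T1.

0

Timeline: | T1 0-1 | T2 1-5 | T3 5-11 | T4 11-17 |
Completion: T1=1  T2=5  T3=11  T4=17
Turnaround (C−A): T1=1  T2=5  T3=10  T4=12
Waiting(T1) = turnaround − burst = 1 − 1 = 0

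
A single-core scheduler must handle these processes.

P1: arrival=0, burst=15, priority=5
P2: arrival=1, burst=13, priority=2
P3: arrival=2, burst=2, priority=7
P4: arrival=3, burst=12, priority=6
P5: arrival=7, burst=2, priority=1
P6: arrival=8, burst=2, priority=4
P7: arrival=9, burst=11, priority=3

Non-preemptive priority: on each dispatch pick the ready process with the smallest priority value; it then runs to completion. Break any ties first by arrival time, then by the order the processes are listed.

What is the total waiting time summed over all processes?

Schedule: | P1 0-15 | P5 15-17 | P2 17-30 | P7 30-41 | P6 41-43 | P4 43-55 | P3 55-57 |
Completion: P1=15  P2=30  P3=57  P4=55  P5=17  P6=43  P7=41
Turnaround (C−A): P1=15  P2=29  P3=55  P4=52  P5=10  P6=35  P7=32
Waiting = turnaround − burst: P1=0, P2=16, P3=53, P4=40, P5=8, P6=33, P7=21
Total waiting = 0 + 16 + 53 + 40 + 8 + 33 + 21 = 171

171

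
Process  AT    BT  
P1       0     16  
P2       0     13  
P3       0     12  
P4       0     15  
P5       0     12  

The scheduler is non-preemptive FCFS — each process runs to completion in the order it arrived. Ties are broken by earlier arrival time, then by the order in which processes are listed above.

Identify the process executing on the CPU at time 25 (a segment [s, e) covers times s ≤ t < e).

P2

Timeline: | P1 0-16 | P2 16-29 | P3 29-41 | P4 41-56 | P5 56-68 |
Completion: P1=16  P2=29  P3=41  P4=56  P5=68
Turnaround (C−A): P1=16  P2=29  P3=41  P4=56  P5=68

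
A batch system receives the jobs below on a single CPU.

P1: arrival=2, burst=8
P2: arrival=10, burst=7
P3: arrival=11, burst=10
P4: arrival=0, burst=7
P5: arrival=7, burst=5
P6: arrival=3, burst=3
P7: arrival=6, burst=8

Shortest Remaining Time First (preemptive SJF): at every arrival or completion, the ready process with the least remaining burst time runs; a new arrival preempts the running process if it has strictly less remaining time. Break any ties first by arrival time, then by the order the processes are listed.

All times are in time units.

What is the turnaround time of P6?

Timeline: | P4 0-3 | P6 3-6 | P4 6-10 | P5 10-15 | P2 15-22 | P1 22-30 | P7 30-38 | P3 38-48 |
Completion: P1=30  P2=22  P3=48  P4=10  P5=15  P6=6  P7=38
Turnaround(P6) = completion − arrival = 6 − 3 = 3

3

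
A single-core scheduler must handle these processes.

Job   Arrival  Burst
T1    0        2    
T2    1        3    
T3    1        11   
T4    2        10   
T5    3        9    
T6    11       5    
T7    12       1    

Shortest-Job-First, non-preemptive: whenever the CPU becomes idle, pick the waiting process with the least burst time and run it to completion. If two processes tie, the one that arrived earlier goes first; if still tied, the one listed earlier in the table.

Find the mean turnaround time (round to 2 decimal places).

13.86

Gantt: | T1 0-2 | T2 2-5 | T5 5-14 | T7 14-15 | T6 15-20 | T4 20-30 | T3 30-41 |
Completion: T1=2  T2=5  T3=41  T4=30  T5=14  T6=20  T7=15
Turnaround times: T1=2, T2=4, T3=40, T4=28, T5=11, T6=9, T7=3
Average turnaround = (2+4+40+28+11+9+3) / 7 = 97/7 = 13.86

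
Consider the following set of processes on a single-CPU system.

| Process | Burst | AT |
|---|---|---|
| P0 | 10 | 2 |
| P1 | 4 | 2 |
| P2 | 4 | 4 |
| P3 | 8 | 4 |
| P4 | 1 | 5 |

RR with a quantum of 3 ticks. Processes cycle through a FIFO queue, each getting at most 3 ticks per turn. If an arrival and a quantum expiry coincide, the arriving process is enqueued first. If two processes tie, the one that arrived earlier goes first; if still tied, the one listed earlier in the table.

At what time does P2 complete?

20

Schedule: | idle 0-2 | P0 2-5 | P1 5-8 | P2 8-11 | P3 11-14 | P4 14-15 | P0 15-18 | P1 18-19 | P2 19-20 | P3 20-23 | P0 23-26 | P3 26-28 | P0 28-29 |
Completion: P0=29  P1=19  P2=20  P3=28  P4=15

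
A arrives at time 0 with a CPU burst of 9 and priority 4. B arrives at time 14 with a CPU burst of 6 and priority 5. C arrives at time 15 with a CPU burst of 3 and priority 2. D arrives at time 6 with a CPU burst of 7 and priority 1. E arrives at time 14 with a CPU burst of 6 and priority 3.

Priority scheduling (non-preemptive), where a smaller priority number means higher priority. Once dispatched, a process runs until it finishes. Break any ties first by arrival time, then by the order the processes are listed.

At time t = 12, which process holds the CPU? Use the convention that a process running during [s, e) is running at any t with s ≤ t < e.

D

Gantt: | A 0-9 | D 9-16 | C 16-19 | E 19-25 | B 25-31 |
Completion: A=9  B=31  C=19  D=16  E=25
Turnaround (C−A): A=9  B=17  C=4  D=10  E=11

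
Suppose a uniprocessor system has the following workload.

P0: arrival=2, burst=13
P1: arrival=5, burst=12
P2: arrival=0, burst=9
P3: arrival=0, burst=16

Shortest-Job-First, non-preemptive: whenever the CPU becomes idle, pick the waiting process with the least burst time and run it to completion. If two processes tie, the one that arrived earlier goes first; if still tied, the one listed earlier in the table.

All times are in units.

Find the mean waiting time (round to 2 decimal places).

Gantt: | P2 0-9 | P1 9-21 | P0 21-34 | P3 34-50 |
Completion: P0=34  P1=21  P2=9  P3=50
Waiting times: P0=19, P1=4, P2=0, P3=34
Average waiting = (19+4+0+34) / 4 = 57/4 = 14.25

14.25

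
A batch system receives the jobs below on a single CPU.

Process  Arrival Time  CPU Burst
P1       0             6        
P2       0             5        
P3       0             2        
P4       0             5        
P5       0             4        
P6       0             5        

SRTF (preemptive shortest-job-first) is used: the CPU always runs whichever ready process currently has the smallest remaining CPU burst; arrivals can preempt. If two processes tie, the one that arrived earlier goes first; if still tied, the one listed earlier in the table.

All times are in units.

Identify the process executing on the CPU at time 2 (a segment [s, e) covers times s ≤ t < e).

P5

Schedule: | P3 0-2 | P5 2-6 | P2 6-11 | P4 11-16 | P6 16-21 | P1 21-27 |
Completion: P1=27  P2=11  P3=2  P4=16  P5=6  P6=21
Turnaround (C−A): P1=27  P2=11  P3=2  P4=16  P5=6  P6=21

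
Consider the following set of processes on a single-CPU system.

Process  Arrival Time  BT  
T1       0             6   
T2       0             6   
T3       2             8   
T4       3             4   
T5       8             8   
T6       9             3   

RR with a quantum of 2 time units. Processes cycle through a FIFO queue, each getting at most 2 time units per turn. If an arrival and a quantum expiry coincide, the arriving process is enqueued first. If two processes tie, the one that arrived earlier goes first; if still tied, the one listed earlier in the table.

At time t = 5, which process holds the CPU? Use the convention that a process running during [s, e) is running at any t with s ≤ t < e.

Timeline: | T1 0-2 | T2 2-4 | T3 4-6 | T1 6-8 | T4 8-10 | T2 10-12 | T3 12-14 | T5 14-16 | T1 16-18 | T6 18-20 | T4 20-22 | T2 22-24 | T3 24-26 | T5 26-28 | T6 28-29 | T3 29-31 | T5 31-35 |
Completion: T1=18  T2=24  T3=31  T4=22  T5=35  T6=29
Turnaround (C−A): T1=18  T2=24  T3=29  T4=19  T5=27  T6=20

T3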